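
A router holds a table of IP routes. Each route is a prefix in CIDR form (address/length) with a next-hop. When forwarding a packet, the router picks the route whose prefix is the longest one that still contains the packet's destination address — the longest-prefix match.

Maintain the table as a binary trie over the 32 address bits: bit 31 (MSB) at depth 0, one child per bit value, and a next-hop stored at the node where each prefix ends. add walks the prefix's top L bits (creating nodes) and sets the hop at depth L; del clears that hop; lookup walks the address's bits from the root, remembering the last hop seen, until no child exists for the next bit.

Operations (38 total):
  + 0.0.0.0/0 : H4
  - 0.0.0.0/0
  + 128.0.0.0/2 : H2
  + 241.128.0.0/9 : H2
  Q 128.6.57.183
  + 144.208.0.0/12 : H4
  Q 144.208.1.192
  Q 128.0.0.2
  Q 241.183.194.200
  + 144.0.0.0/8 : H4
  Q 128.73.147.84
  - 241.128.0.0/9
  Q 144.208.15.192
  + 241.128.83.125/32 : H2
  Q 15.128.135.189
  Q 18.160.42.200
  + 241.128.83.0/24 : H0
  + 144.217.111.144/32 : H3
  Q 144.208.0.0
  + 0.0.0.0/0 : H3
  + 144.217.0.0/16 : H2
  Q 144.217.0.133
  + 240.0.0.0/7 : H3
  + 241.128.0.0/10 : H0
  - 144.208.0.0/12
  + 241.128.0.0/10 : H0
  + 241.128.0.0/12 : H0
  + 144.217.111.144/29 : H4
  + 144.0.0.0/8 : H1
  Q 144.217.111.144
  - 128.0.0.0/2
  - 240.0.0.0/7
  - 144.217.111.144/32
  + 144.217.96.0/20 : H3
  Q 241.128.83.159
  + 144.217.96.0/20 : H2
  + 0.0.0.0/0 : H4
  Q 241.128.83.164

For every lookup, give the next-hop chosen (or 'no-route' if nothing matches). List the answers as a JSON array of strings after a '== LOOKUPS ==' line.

Process each operation:
  add 0.0.0.0/0 -> H4 at depth 0
  del 0.0.0.0/0 (clear depth 0)
  add 128.0.0.0/2 -> H2 at depth 2
  add 241.128.0.0/9 -> H2 at depth 9
  lookup 128.6.57.183: bits 10 walk d0:-→d1:-→d2:H2 -> H2
  add 144.208.0.0/12 -> H4 at depth 12
  lookup 144.208.1.192: bits 100100001101 walk d0:-→d1:-→d2:H2→d3:-→d4:-→d5:-→d6:-→d7:-→d8:-→d9:-→d10:-→d11:-→d12:H4 -> H4
  lookup 128.0.0.2: bits 100 walk d0:-→d1:-→d2:H2→d3:- -> H2
  lookup 241.183.194.200: bits 111100011 walk d0:-→d1:-→d2:-→d3:-→d4:-→d5:-→d6:-→d7:-→d8:-→d9:H2 -> H2
  add 144.0.0.0/8 -> H4 at depth 8
  lookup 128.73.147.84: bits 100 walk d0:-→d1:-→d2:H2→d3:- -> H2
  del 241.128.0.0/9 (clear depth 9)
  lookup 144.208.15.192: bits 100100001101 walk d0:-→d1:-→d2:H2→d3:-→d4:-→d5:-→d6:-→d7:-→d8:H4→d9:-→d10:-→d11:-→d12:H4 -> H4
  add 241.128.83.125/32 -> H2 at depth 32
  lookup 15.128.135.189: bits ε walk d0:- -> no-route
  lookup 18.160.42.200: bits ε walk d0:- -> no-route
  add 241.128.83.0/24 -> H0 at depth 24
  add 144.217.111.144/32 -> H3 at depth 32
  lookup 144.208.0.0: bits 100100001101 walk d0:-→d1:-→d2:H2→d3:-→d4:-→d5:-→d6:-→d7:-→d8:H4→d9:-→d10:-→d11:-→d12:H4 -> H4
  add 0.0.0.0/0 -> H3 at depth 0
  add 144.217.0.0/16 -> H2 at depth 16
  lookup 144.217.0.133: bits 10010000110110010 walk d0:H3→d1:-→d2:H2→d3:-→d4:-→d5:-→d6:-→d7:-→d8:H4→d9:-→d10:-→d11:-→d12:H4→d13:-→d14:-→d15:-→d16:H2→d17:- -> H2
  add 240.0.0.0/7 -> H3 at depth 7
  add 241.128.0.0/10 -> H0 at depth 10
  del 144.208.0.0/12 (clear depth 12)
  add 241.128.0.0/10 -> H0 at depth 10
  add 241.128.0.0/12 -> H0 at depth 12
  add 144.217.111.144/29 -> H4 at depth 29
  add 144.0.0.0/8 -> H1 at depth 8
  lookup 144.217.111.144: bits 10010000110110010110111110010000 walk d0:H3→d1:-→d2:H2→d3:-→d4:-→d5:-→d6:-→d7:-→d8:H1→d9:-→d10:-→d11:-→d12:-→d13:-→d14:-→d15:-→d16:H2→d17:-→d18:-→d19:-→d20:-→d21:-→d22:-→d23:-→d24:-→d25:-→d26:-→d27:-→d28:-→d29:H4→d30:-→d31:-→d32:H3 -> H3
  del 128.0.0.0/2 (clear depth 2)
  del 240.0.0.0/7 (clear depth 7)
  del 144.217.111.144/32 (clear depth 32)
  add 144.217.96.0/20 -> H3 at depth 20
  lookup 241.128.83.159: bits 111100011000000001010011 walk d0:H3→d1:-→d2:-→d3:-→d4:-→d5:-→d6:-→d7:-→d8:-→d9:-→d10:H0→d11:-→d12:H0→d13:-→d14:-→d15:-→d16:-→d17:-→d18:-→d19:-→d20:-→d21:-→d22:-→d23:-→d24:H0 -> H0
  add 144.217.96.0/20 -> H2 at depth 20
  add 0.0.0.0/0 -> H4 at depth 0
  lookup 241.128.83.164: bits 111100011000000001010011 walk d0:H4→d1:-→d2:-→d3:-→d4:-→d5:-→d6:-→d7:-→d8:-→d9:-→d10:H0→d11:-→d12:H0→d13:-→d14:-→d15:-→d16:-→d17:-→d18:-→d19:-→d20:-→d21:-→d22:-→d23:-→d24:H0 -> H0

== LOOKUPS ==
["H2","H4","H2","H2","H2","H4","no-route","no-route","H4","H2","H3","H0","H0"]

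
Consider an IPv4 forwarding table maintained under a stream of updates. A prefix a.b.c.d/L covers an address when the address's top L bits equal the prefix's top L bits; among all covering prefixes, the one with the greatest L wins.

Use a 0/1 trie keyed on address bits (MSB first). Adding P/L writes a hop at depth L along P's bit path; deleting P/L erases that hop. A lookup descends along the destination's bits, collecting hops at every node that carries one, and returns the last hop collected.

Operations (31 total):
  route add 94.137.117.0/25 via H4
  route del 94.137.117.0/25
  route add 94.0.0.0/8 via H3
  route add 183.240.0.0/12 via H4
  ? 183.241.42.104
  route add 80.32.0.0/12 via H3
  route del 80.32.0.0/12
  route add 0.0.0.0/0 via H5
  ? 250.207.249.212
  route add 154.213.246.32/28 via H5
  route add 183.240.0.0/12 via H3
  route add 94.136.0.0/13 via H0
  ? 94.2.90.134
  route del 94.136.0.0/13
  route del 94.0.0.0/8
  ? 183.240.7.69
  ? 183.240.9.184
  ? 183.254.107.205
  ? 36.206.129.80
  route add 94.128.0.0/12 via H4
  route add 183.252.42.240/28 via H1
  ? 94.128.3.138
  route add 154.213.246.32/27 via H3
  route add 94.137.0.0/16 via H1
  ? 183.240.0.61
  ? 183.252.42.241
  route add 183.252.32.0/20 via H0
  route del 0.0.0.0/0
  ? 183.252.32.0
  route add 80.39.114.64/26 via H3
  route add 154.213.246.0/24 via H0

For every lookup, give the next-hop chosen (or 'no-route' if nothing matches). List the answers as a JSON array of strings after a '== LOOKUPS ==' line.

Apply in order:
  + 94.137.117.0/25 (H4) depth=25
  - 94.137.117.0/25 clear@25
  + 94.0.0.0/8 (H3) depth=8
  + 183.240.0.0/12 (H4) depth=12
  lookup 183.241.42.104: bits 101101111111 walk d0:-→d1:-→d2:-→d3:-→d4:-→d5:-→d6:-→d7:-→d8:-→d9:-→d10:-→d11:-→d12:H4 -> H4
  + 80.32.0.0/12 (H3) depth=12
  - 80.32.0.0/12 clear@12
  + 0.0.0.0/0 (H5) depth=0
  lookup 250.207.249.212: bits 1 walk d0:H5→d1:- -> H5
  + 154.213.246.32/28 (H5) depth=28
  + 183.240.0.0/12 (H3) depth=12
  + 94.136.0.0/13 (H0) depth=13
  lookup 94.2.90.134: bits 01011110 walk d0:H5→d1:-→d2:-→d3:-→d4:-→d5:-→d6:-→d7:-→d8:H3 -> H3
  - 94.136.0.0/13 clear@13
  - 94.0.0.0/8 clear@8
  lookup 183.240.7.69: bits 101101111111 walk d0:H5→d1:-→d2:-→d3:-→d4:-→d5:-→d6:-→d7:-→d8:-→d9:-→d10:-→d11:-→d12:H3 -> H3
  lookup 183.240.9.184: bits 101101111111 walk d0:H5→d1:-→d2:-→d3:-→d4:-→d5:-→d6:-→d7:-→d8:-→d9:-→d10:-→d11:-→d12:H3 -> H3
  lookup 183.254.107.205: bits 101101111111 walk d0:H5→d1:-→d2:-→d3:-→d4:-→d5:-→d6:-→d7:-→d8:-→d9:-→d10:-→d11:-→d12:H3 -> H3
  lookup 36.206.129.80: bits 0 walk d0:H5→d1:- -> H5
  + 94.128.0.0/12 (H4) depth=12
  + 183.252.42.240/28 (H1) depth=28
  lookup 94.128.3.138: bits 010111101000 walk d0:H5→d1:-→d2:-→d3:-→d4:-→d5:-→d6:-→d7:-→d8:-→d9:-→d10:-→d11:-→d12:H4 -> H4
  + 154.213.246.32/27 (H3) depth=27
  + 94.137.0.0/16 (H1) depth=16
  lookup 183.240.0.61: bits 101101111111 walk d0:H5→d1:-→d2:-→d3:-→d4:-→d5:-→d6:-→d7:-→d8:-→d9:-→d10:-→d11:-→d12:H3 -> H3
  lookup 183.252.42.241: bits 1011011111111100001010101111 walk d0:H5→d1:-→d2:-→d3:-→d4:-→d5:-→d6:-→d7:-→d8:-→d9:-→d10:-→d11:-→d12:H3→d13:-→d14:-→d15:-→d16:-→d17:-→d18:-→d19:-→d20:-→d21:-→d22:-→d23:-→d24:-→d25:-→d26:-→d27:-→d28:H1 -> H1
  + 183.252.32.0/20 (H0) depth=20
  - 0.0.0.0/0 clear@0
  lookup 183.252.32.0: bits 10110111111111000010 walk d0:-→d1:-→d2:-→d3:-→d4:-→d5:-→d6:-→d7:-→d8:-→d9:-→d10:-→d11:-→d12:H3→d13:-→d14:-→d15:-→d16:-→d17:-→d18:-→d19:-→d20:H0 -> H0
  + 80.39.114.64/26 (H3) depth=26
  + 154.213.246.0/24 (H0) depth=24

== LOOKUPS ==
["H4","H5","H3","H3","H3","H3","H5","H4","H3","H1","H0"]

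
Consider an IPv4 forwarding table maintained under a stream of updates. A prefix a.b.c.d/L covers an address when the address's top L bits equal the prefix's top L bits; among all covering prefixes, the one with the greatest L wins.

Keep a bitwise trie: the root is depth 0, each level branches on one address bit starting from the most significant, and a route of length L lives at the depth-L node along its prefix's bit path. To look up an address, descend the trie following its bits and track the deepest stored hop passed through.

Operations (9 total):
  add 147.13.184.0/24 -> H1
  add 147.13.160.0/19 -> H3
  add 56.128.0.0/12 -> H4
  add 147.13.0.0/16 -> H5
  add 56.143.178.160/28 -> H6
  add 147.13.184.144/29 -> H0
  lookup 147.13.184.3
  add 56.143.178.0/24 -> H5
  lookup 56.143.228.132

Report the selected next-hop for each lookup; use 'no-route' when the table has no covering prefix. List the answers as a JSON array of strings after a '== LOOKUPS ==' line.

Process each operation:
  add 147.13.184.0/24 -> H1 at depth 24
  add 147.13.160.0/19 -> H3 at depth 19
  add 56.128.0.0/12 -> H4 at depth 12
  add 147.13.0.0/16 -> H5 at depth 16
  add 56.143.178.160/28 -> H6 at depth 28
  add 147.13.184.144/29 -> H0 at depth 29
  ? 147.13.184.3  path d0:-→d1:-→d2:-→d3:-→d4:-→d5:-→d6:-→d7:-→d8:-→d9:-→d10:-→d11:-→d12:-→d13:-→d14:-→d15:-→d16:H5→d17:-→d18:-→d19:H3→d20:-→d21:-→d22:-→d23:-→d24:H1  best=H1
  add 56.143.178.0/24 -> H5 at depth 24
  ? 56.143.228.132  path d0:-→d1:-→d2:-→d3:-→d4:-→d5:-→d6:-→d7:-→d8:-→d9:-→d10:-→d11:-→d12:H4→d13:-→d14:-→d15:-→d16:-→d17:-  best=H4

== LOOKUPS ==
["H1","H4"]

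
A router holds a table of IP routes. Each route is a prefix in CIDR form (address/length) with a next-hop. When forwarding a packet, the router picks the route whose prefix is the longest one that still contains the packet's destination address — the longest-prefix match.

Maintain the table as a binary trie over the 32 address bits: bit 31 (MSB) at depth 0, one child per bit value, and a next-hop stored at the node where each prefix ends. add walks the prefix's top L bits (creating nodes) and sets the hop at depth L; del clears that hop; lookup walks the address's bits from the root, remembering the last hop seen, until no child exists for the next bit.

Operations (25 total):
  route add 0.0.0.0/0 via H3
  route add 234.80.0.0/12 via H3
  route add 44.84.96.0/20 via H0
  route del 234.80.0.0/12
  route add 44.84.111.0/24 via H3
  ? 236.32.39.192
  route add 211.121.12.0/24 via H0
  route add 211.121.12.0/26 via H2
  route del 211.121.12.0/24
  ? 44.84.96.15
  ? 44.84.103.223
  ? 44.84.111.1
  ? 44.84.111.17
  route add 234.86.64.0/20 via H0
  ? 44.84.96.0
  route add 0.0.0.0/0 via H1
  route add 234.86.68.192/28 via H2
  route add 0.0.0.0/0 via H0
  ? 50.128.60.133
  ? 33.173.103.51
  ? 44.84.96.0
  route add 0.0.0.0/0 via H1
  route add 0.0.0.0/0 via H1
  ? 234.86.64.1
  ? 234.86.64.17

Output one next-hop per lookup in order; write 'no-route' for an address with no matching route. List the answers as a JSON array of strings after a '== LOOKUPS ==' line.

Apply in order:
  add 0.0.0.0/0 -> H3 at depth 0
  add 234.80.0.0/12 -> H3 at depth 12
  add 44.84.96.0/20 -> H0 at depth 20
  - 234.80.0.0/12 clear@12
  add 44.84.111.0/24 -> H3 at depth 24
  Q 236.32.39.192: descend 11101 ; hops seen [H3] ; pick H3
  add 211.121.12.0/24 -> H0 at depth 24
  add 211.121.12.0/26 -> H2 at depth 26
  - 211.121.12.0/24 clear@24
  Q 44.84.96.15: descend 00101100010101000110 ; hops seen [H3,H0] ; pick H0
  Q 44.84.103.223: descend 00101100010101000110 ; hops seen [H3,H0] ; pick H0
  Q 44.84.111.1: descend 001011000101010001101111 ; hops seen [H3,H0,H3] ; pick H3
  Q 44.84.111.17: descend 001011000101010001101111 ; hops seen [H3,H0,H3] ; pick H3
  add 234.86.64.0/20 -> H0 at depth 20
  Q 44.84.96.0: descend 00101100010101000110 ; hops seen [H3,H0] ; pick H0
  add 0.0.0.0/0 -> H1 at depth 0
  add 234.86.68.192/28 -> H2 at depth 28
  add 0.0.0.0/0 -> H0 at depth 0
  Q 50.128.60.133: descend 001 ; hops seen [H0] ; pick H0
  Q 33.173.103.51: descend 0010 ; hops seen [H0] ; pick H0
  Q 44.84.96.0: descend 00101100010101000110 ; hops seen [H0,H0] ; pick H0
  add 0.0.0.0/0 -> H1 at depth 0
  add 0.0.0.0/0 -> H1 at depth 0
  Q 234.86.64.1: descend 111010100101011001000 ; hops seen [H1,H0] ; pick H0
  Q 234.86.64.17: descend 111010100101011001000 ; hops seen [H1,H0] ; pick H0

== LOOKUPS ==
["H3","H0","H0","H3","H3","H0","H0","H0","H0","H0","H0"]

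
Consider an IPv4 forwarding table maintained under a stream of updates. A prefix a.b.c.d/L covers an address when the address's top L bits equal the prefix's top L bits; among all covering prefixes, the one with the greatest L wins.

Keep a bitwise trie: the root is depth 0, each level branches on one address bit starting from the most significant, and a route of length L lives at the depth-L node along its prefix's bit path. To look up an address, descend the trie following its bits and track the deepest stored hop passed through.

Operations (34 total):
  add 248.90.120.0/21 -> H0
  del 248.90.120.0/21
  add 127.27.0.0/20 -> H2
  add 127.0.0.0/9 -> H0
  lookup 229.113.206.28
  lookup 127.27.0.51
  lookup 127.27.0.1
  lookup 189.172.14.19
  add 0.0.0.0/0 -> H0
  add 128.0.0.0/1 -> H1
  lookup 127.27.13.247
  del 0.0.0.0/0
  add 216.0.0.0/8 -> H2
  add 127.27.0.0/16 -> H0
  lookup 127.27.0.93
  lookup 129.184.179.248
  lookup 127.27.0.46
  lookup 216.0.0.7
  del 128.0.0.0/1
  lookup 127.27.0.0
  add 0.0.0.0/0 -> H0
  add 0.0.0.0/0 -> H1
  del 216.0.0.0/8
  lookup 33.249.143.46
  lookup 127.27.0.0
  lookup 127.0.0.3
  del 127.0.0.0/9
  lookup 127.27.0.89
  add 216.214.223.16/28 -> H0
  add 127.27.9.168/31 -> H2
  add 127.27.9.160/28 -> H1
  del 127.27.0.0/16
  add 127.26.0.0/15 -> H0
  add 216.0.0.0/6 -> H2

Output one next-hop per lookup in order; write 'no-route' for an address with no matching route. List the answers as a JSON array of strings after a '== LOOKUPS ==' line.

Trace:
  + 248.90.120.0/21 (H0) depth=21
  - 248.90.120.0/21 clear@21
  + 127.27.0.0/20 (H2) depth=20
  + 127.0.0.0/9 (H0) depth=9
  lookup 229.113.206.28: bits 111 walk d0:-→d1:-→d2:-→d3:- -> no-route
  lookup 127.27.0.51: bits 01111111000110110000 walk d0:-→d1:-→d2:-→d3:-→d4:-→d5:-→d6:-→d7:-→d8:-→d9:H0→d10:-→d11:-→d12:-→d13:-→d14:-→d15:-→d16:-→d17:-→d18:-→d19:-→d20:H2 -> H2
  lookup 127.27.0.1: bits 01111111000110110000 walk d0:-→d1:-→d2:-→d3:-→d4:-→d5:-→d6:-→d7:-→d8:-→d9:H0→d10:-→d11:-→d12:-→d13:-→d14:-→d15:-→d16:-→d17:-→d18:-→d19:-→d20:H2 -> H2
  lookup 189.172.14.19: bits 1 walk d0:-→d1:- -> no-route
  + 0.0.0.0/0 (H0) depth=0
  + 128.0.0.0/1 (H1) depth=1
  lookup 127.27.13.247: bits 01111111000110110000 walk d0:H0→d1:-→d2:-→d3:-→d4:-→d5:-→d6:-→d7:-→d8:-→d9:H0→d10:-→d11:-→d12:-→d13:-→d14:-→d15:-→d16:-→d17:-→d18:-→d19:-→d20:H2 -> H2
  - 0.0.0.0/0 clear@0
  + 216.0.0.0/8 (H2) depth=8
  + 127.27.0.0/16 (H0) depth=16
  lookup 127.27.0.93: bits 01111111000110110000 walk d0:-→d1:-→d2:-→d3:-→d4:-→d5:-→d6:-→d7:-→d8:-→d9:H0→d10:-→d11:-→d12:-→d13:-→d14:-→d15:-→d16:H0→d17:-→d18:-→d19:-→d20:H2 -> H2
  lookup 129.184.179.248: bits 1 walk d0:-→d1:H1 -> H1
  lookup 127.27.0.46: bits 01111111000110110000 walk d0:-→d1:-→d2:-→d3:-→d4:-→d5:-→d6:-→d7:-→d8:-→d9:H0→d10:-→d11:-→d12:-→d13:-→d14:-→d15:-→d16:H0→d17:-→d18:-→d19:-→d20:H2 -> H2
  lookup 216.0.0.7: bits 11011000 walk d0:-→d1:H1→d2:-→d3:-→d4:-→d5:-→d6:-→d7:-→d8:H2 -> H2
  - 128.0.0.0/1 clear@1
  lookup 127.27.0.0: bits 01111111000110110000 walk d0:-→d1:-→d2:-→d3:-→d4:-→d5:-→d6:-→d7:-→d8:-→d9:H0→d10:-→d11:-→d12:-→d13:-→d14:-→d15:-→d16:H0→d17:-→d18:-→d19:-→d20:H2 -> H2
  + 0.0.0.0/0 (H0) depth=0
  + 0.0.0.0/0 (H1) depth=0
  - 216.0.0.0/8 clear@8
  lookup 33.249.143.46: bits 0 walk d0:H1→d1:- -> H1
  lookup 127.27.0.0: bits 01111111000110110000 walk d0:H1→d1:-→d2:-→d3:-→d4:-→d5:-→d6:-→d7:-→d8:-→d9:H0→d10:-→d11:-→d12:-→d13:-→d14:-→d15:-→d16:H0→d17:-→d18:-→d19:-→d20:H2 -> H2
  lookup 127.0.0.3: bits 01111111000 walk d0:H1→d1:-→d2:-→d3:-→d4:-→d5:-→d6:-→d7:-→d8:-→d9:H0→d10:-→d11:- -> H0
  - 127.0.0.0/9 clear@9
  lookup 127.27.0.89: bits 01111111000110110000 walk d0:H1→d1:-→d2:-→d3:-→d4:-→d5:-→d6:-→d7:-→d8:-→d9:-→d10:-→d11:-→d12:-→d13:-→d14:-→d15:-→d16:H0→d17:-→d18:-→d19:-→d20:H2 -> H2
  + 216.214.223.16/28 (H0) depth=28
  + 127.27.9.168/31 (H2) depth=31
  + 127.27.9.160/28 (H1) depth=28
  - 127.27.0.0/16 clear@16
  + 127.26.0.0/15 (H0) depth=15
  + 216.0.0.0/6 (H2) depth=6

== LOOKUPS ==
["no-route","H2","H2","no-route","H2","H2","H1","H2","H2","H2","H1","H2","H0","H2"]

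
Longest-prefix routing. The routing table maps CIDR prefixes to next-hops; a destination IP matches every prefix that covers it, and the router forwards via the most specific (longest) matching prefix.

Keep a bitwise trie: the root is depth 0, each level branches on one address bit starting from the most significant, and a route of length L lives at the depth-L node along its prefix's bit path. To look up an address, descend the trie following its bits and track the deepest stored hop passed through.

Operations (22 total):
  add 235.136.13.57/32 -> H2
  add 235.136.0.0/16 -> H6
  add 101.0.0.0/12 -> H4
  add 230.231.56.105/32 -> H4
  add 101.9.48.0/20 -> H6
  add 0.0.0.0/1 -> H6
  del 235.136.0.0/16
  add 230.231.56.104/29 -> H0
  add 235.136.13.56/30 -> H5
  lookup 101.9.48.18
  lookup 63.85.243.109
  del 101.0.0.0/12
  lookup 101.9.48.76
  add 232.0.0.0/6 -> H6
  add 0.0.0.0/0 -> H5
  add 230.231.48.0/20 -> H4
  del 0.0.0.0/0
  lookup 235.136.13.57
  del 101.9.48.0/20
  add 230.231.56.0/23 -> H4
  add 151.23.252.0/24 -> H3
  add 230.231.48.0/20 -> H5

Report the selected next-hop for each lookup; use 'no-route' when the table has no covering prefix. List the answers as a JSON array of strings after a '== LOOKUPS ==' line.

Trace:
  add 235.136.13.57/32 -> H2 at depth 32
  add 235.136.0.0/16 -> H6 at depth 16
  add 101.0.0.0/12 -> H4 at depth 12
  add 230.231.56.105/32 -> H4 at depth 32
  add 101.9.48.0/20 -> H6 at depth 20
  add 0.0.0.0/1 -> H6 at depth 1
  del 235.136.0.0/16 (clear depth 16)
  add 230.231.56.104/29 -> H0 at depth 29
  add 235.136.13.56/30 -> H5 at depth 30
  lookup 101.9.48.18: bits 01100101000010010011 walk d0:-→d1:H6→d2:-→d3:-→d4:-→d5:-→d6:-→d7:-→d8:-→d9:-→d10:-→d11:-→d12:H4→d13:-→d14:-→d15:-→d16:-→d17:-→d18:-→d19:-→d20:H6 -> H6
  lookup 63.85.243.109: bits 0 walk d0:-→d1:H6 -> H6
  del 101.0.0.0/12 (clear depth 12)
  lookup 101.9.48.76: bits 01100101000010010011 walk d0:-→d1:H6→d2:-→d3:-→d4:-→d5:-→d6:-→d7:-→d8:-→d9:-→d10:-→d11:-→d12:-→d13:-→d14:-→d15:-→d16:-→d17:-→d18:-→d19:-→d20:H6 -> H6
  add 232.0.0.0/6 -> H6 at depth 6
  add 0.0.0.0/0 -> H5 at depth 0
  add 230.231.48.0/20 -> H4 at depth 20
  del 0.0.0.0/0 (clear depth 0)
  lookup 235.136.13.57: bits 11101011100010000000110100111001 walk d0:-→d1:-→d2:-→d3:-→d4:-→d5:-→d6:H6→d7:-→d8:-→d9:-→d10:-→d11:-→d12:-→d13:-→d14:-→d15:-→d16:-→d17:-→d18:-→d19:-→d20:-→d21:-→d22:-→d23:-→d24:-→d25:-→d26:-→d27:-→d28:-→d29:-→d30:H5→d31:-→d32:H2 -> H2
  del 101.9.48.0/20 (clear depth 20)
  add 230.231.56.0/23 -> H4 at depth 23
  add 151.23.252.0/24 -> H3 at depth 24
  add 230.231.48.0/20 -> H5 at depth 20

== LOOKUPS ==
["H6","H6","H6","H2"]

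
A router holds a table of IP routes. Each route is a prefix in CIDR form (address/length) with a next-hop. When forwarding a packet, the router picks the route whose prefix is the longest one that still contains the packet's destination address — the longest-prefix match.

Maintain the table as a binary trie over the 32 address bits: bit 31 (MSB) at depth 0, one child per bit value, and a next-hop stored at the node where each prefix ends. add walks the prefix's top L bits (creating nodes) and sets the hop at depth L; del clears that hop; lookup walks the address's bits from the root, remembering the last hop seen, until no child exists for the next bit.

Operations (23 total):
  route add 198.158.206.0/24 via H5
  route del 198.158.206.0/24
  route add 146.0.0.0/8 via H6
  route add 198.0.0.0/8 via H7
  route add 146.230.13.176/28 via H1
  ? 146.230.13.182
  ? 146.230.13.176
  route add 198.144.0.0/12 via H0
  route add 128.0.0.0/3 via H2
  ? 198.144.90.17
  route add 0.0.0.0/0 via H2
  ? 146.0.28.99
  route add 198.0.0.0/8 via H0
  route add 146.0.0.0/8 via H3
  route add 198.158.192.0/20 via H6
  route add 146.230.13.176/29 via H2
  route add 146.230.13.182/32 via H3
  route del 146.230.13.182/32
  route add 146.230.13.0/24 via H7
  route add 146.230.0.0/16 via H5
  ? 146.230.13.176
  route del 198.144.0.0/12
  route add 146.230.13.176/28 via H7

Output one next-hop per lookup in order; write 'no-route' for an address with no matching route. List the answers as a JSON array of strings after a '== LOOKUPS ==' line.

Apply in order:
  add 198.158.206.0/24 -> H5 at depth 24
  - 198.158.206.0/24 clear@24
  add 146.0.0.0/8 -> H6 at depth 8
  add 198.0.0.0/8 -> H7 at depth 8
  add 146.230.13.176/28 -> H1 at depth 28
  ? 146.230.13.182  path d0:-→d1:-→d2:-→d3:-→d4:-→d5:-→d6:-→d7:-→d8:H6→d9:-→d10:-→d11:-→d12:-→d13:-→d14:-→d15:-→d16:-→d17:-→d18:-→d19:-→d20:-→d21:-→d22:-→d23:-→d24:-→d25:-→d26:-→d27:-→d28:H1  best=H1
  ? 146.230.13.176  path d0:-→d1:-→d2:-→d3:-→d4:-→d5:-→d6:-→d7:-→d8:H6→d9:-→d10:-→d11:-→d12:-→d13:-→d14:-→d15:-→d16:-→d17:-→d18:-→d19:-→d20:-→d21:-→d22:-→d23:-→d24:-→d25:-→d26:-→d27:-→d28:H1  best=H1
  add 198.144.0.0/12 -> H0 at depth 12
  add 128.0.0.0/3 -> H2 at depth 3
  ? 198.144.90.17  path d0:-→d1:-→d2:-→d3:-→d4:-→d5:-→d6:-→d7:-→d8:H7→d9:-→d10:-→d11:-→d12:H0  best=H0
  add 0.0.0.0/0 -> H2 at depth 0
  ? 146.0.28.99  path d0:H2→d1:-→d2:-→d3:H2→d4:-→d5:-→d6:-→d7:-→d8:H6  best=H6
  add 198.0.0.0/8 -> H0 at depth 8
  add 146.0.0.0/8 -> H3 at depth 8
  add 198.158.192.0/20 -> H6 at depth 20
  add 146.230.13.176/29 -> H2 at depth 29
  add 146.230.13.182/32 -> H3 at depth 32
  - 146.230.13.182/32 clear@32
  add 146.230.13.0/24 -> H7 at depth 24
  add 146.230.0.0/16 -> H5 at depth 16
  ? 146.230.13.176  path d0:H2→d1:-→d2:-→d3:H2→d4:-→d5:-→d6:-→d7:-→d8:H3→d9:-→d10:-→d11:-→d12:-→d13:-→d14:-→d15:-→d16:H5→d17:-→d18:-→d19:-→d20:-→d21:-→d22:-→d23:-→d24:H7→d25:-→d26:-→d27:-→d28:H1→d29:H2  best=H2
  - 198.144.0.0/12 clear@12
  add 146.230.13.176/28 -> H7 at depth 28

== LOOKUPS ==
["H1","H1","H0","H6","H2"]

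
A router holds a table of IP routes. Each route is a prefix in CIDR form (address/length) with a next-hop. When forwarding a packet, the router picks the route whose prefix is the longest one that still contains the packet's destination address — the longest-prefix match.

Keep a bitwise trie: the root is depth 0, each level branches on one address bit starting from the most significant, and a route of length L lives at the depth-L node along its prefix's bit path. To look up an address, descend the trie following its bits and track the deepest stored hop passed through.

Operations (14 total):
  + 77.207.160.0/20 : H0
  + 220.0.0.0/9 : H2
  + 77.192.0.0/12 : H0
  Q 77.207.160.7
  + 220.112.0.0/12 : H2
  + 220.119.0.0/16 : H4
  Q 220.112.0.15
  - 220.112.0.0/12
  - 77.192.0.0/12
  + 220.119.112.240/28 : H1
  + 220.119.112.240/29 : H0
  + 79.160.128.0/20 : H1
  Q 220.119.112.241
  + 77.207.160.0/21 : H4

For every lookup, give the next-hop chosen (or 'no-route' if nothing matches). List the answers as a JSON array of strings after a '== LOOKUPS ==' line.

Apply in order:
  + 77.207.160.0/20 (H0) depth=20
  + 220.0.0.0/9 (H2) depth=9
  + 77.192.0.0/12 (H0) depth=12
  ? 77.207.160.7  path d0:-→d1:-→d2:-→d3:-→d4:-→d5:-→d6:-→d7:-→d8:-→d9:-→d10:-→d11:-→d12:H0→d13:-→d14:-→d15:-→d16:-→d17:-→d18:-→d19:-→d20:H0  best=H0
  + 220.112.0.0/12 (H2) depth=12
  + 220.119.0.0/16 (H4) depth=16
  ? 220.112.0.15  path d0:-→d1:-→d2:-→d3:-→d4:-→d5:-→d6:-→d7:-→d8:-→d9:H2→d10:-→d11:-→d12:H2→d13:-  best=H2
  - 220.112.0.0/12 clear@12
  - 77.192.0.0/12 clear@12
  + 220.119.112.240/28 (H1) depth=28
  + 220.119.112.240/29 (H0) depth=29
  + 79.160.128.0/20 (H1) depth=20
  ? 220.119.112.241  path d0:-→d1:-→d2:-→d3:-→d4:-→d5:-→d6:-→d7:-→d8:-→d9:H2→d10:-→d11:-→d12:-→d13:-→d14:-→d15:-→d16:H4→d17:-→d18:-→d19:-→d20:-→d21:-→d22:-→d23:-→d24:-→d25:-→d26:-→d27:-→d28:H1→d29:H0  best=H0
  + 77.207.160.0/21 (H4) depth=21

== LOOKUPS ==
["H0","H2","H0"]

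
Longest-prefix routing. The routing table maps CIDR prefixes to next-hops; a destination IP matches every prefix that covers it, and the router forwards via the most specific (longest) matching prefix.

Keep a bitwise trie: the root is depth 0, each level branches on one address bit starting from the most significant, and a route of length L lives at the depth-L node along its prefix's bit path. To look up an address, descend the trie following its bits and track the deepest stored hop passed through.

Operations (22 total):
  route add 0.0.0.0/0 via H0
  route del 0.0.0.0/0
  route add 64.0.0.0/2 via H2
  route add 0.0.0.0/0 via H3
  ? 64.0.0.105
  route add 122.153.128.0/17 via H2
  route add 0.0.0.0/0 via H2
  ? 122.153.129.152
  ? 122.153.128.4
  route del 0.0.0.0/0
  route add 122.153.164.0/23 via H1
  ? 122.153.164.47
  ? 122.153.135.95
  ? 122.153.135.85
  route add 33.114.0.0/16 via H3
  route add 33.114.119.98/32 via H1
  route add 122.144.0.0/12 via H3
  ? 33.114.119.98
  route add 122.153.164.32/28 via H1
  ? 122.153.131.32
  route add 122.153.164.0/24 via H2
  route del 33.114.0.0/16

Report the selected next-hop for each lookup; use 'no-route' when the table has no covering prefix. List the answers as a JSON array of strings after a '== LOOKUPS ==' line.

Apply in order:
  + 0.0.0.0/0 (H0) depth=0
  - 0.0.0.0/0 clear@0
  + 64.0.0.0/2 (H2) depth=2
  + 0.0.0.0/0 (H3) depth=0
  ? 64.0.0.105  path d0:H3→d1:-→d2:H2  best=H2
  + 122.153.128.0/17 (H2) depth=17
  + 0.0.0.0/0 (H2) depth=0
  ? 122.153.129.152  path d0:H2→d1:-→d2:H2→d3:-→d4:-→d5:-→d6:-→d7:-→d8:-→d9:-→d10:-→d11:-→d12:-→d13:-→d14:-→d15:-→d16:-→d17:H2  best=H2
  ? 122.153.128.4  path d0:H2→d1:-→d2:H2→d3:-→d4:-→d5:-→d6:-→d7:-→d8:-→d9:-→d10:-→d11:-→d12:-→d13:-→d14:-→d15:-→d16:-→d17:H2  best=H2
  - 0.0.0.0/0 clear@0
  + 122.153.164.0/23 (H1) depth=23
  ? 122.153.164.47  path d0:-→d1:-→d2:H2→d3:-→d4:-→d5:-→d6:-→d7:-→d8:-→d9:-→d10:-→d11:-→d12:-→d13:-→d14:-→d15:-→d16:-→d17:H2→d18:-→d19:-→d20:-→d21:-→d22:-→d23:H1  best=H1
  ? 122.153.135.95  path d0:-→d1:-→d2:H2→d3:-→d4:-→d5:-→d6:-→d7:-→d8:-→d9:-→d10:-→d11:-→d12:-→d13:-→d14:-→d15:-→d16:-→d17:H2→d18:-  best=H2
  ? 122.153.135.85  path d0:-→d1:-→d2:H2→d3:-→d4:-→d5:-→d6:-→d7:-→d8:-→d9:-→d10:-→d11:-→d12:-→d13:-→d14:-→d15:-→d16:-→d17:H2→d18:-  best=H2
  + 33.114.0.0/16 (H3) depth=16
  + 33.114.119.98/32 (H1) depth=32
  + 122.144.0.0/12 (H3) depth=12
  ? 33.114.119.98  path d0:-→d1:-→d2:-→d3:-→d4:-→d5:-→d6:-→d7:-→d8:-→d9:-→d10:-→d11:-→d12:-→d13:-→d14:-→d15:-→d16:H3→d17:-→d18:-→d19:-→d20:-→d21:-→d22:-→d23:-→d24:-→d25:-→d26:-→d27:-→d28:-→d29:-→d30:-→d31:-→d32:H1  best=H1
  + 122.153.164.32/28 (H1) depth=28
  ? 122.153.131.32  path d0:-→d1:-→d2:H2→d3:-→d4:-→d5:-→d6:-→d7:-→d8:-→d9:-→d10:-→d11:-→d12:H3→d13:-→d14:-→d15:-→d16:-→d17:H2→d18:-  best=H2
  + 122.153.164.0/24 (H2) depth=24
  - 33.114.0.0/16 clear@16

== LOOKUPS ==
["H2","H2","H2","H1","H2","H2","H1","H2"]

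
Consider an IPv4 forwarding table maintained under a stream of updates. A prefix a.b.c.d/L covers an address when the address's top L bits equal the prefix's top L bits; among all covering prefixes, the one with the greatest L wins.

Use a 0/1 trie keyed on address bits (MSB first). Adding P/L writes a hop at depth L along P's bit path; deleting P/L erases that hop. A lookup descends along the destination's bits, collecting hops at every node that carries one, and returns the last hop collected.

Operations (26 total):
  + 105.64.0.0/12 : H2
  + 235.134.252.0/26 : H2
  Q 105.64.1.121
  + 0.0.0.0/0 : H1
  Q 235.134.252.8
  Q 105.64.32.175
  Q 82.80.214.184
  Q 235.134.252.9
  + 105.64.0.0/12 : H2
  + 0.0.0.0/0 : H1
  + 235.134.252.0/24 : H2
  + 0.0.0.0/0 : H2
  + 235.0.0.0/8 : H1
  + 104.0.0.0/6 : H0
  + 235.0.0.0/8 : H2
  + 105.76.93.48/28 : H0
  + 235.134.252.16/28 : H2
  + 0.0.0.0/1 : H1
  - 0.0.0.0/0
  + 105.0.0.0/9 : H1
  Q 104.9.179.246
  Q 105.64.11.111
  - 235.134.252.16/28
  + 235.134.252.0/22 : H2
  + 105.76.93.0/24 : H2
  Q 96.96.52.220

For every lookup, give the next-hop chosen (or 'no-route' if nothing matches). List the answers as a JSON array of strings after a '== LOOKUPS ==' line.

Trace:
  add 105.64.0.0/12 -> H2 at depth 12
  add 235.134.252.0/26 -> H2 at depth 26
  ? 105.64.1.121  path d0:-→d1:-→d2:-→d3:-→d4:-→d5:-→d6:-→d7:-→d8:-→d9:-→d10:-→d11:-→d12:H2  best=H2
  add 0.0.0.0/0 -> H1 at depth 0
  ? 235.134.252.8  path d0:H1→d1:-→d2:-→d3:-→d4:-→d5:-→d6:-→d7:-→d8:-→d9:-→d10:-→d11:-→d12:-→d13:-→d14:-→d15:-→d16:-→d17:-→d18:-→d19:-→d20:-→d21:-→d22:-→d23:-→d24:-→d25:-→d26:H2  best=H2
  ? 105.64.32.175  path d0:H1→d1:-→d2:-→d3:-→d4:-→d5:-→d6:-→d7:-→d8:-→d9:-→d10:-→d11:-→d12:H2  best=H2
  ? 82.80.214.184  path d0:H1→d1:-→d2:-  best=H1
  ? 235.134.252.9  path d0:H1→d1:-→d2:-→d3:-→d4:-→d5:-→d6:-→d7:-→d8:-→d9:-→d10:-→d11:-→d12:-→d13:-→d14:-→d15:-→d16:-→d17:-→d18:-→d19:-→d20:-→d21:-→d22:-→d23:-→d24:-→d25:-→d26:H2  best=H2
  add 105.64.0.0/12 -> H2 at depth 12
  add 0.0.0.0/0 -> H1 at depth 0
  add 235.134.252.0/24 -> H2 at depth 24
  add 0.0.0.0/0 -> H2 at depth 0
  add 235.0.0.0/8 -> H1 at depth 8
  add 104.0.0.0/6 -> H0 at depth 6
  add 235.0.0.0/8 -> H2 at depth 8
  add 105.76.93.48/28 -> H0 at depth 28
  add 235.134.252.16/28 -> H2 at depth 28
  add 0.0.0.0/1 -> H1 at depth 1
  del 0.0.0.0/0 (clear depth 0)
  add 105.0.0.0/9 -> H1 at depth 9
  ? 104.9.179.246  path d0:-→d1:H1→d2:-→d3:-→d4:-→d5:-→d6:H0→d7:-  best=H0
  ? 105.64.11.111  path d0:-→d1:H1→d2:-→d3:-→d4:-→d5:-→d6:H0→d7:-→d8:-→d9:H1→d10:-→d11:-→d12:H2  best=H2
  del 235.134.252.16/28 (clear depth 28)
  add 235.134.252.0/22 -> H2 at depth 22
  add 105.76.93.0/24 -> H2 at depth 24
  ? 96.96.52.220  path d0:-→d1:H1→d2:-→d3:-→d4:-  best=H1

== LOOKUPS ==
["H2","H2","H2","H1","H2","H0","H2","H1"]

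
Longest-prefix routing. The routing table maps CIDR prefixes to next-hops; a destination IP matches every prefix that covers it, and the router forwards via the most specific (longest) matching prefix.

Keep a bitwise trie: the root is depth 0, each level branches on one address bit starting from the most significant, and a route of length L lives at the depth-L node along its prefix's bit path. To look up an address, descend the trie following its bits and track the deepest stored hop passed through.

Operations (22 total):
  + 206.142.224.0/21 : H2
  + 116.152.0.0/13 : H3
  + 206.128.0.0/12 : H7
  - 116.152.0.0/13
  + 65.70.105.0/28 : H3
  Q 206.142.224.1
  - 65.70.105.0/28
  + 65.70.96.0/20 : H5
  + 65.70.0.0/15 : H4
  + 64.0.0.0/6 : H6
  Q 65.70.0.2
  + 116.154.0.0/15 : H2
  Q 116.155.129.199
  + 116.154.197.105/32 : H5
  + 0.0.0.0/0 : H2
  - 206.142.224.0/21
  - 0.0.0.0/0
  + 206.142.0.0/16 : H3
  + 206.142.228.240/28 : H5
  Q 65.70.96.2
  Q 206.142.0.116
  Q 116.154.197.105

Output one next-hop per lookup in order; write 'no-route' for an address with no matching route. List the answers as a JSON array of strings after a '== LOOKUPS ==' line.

Apply in order:
  + 206.142.224.0/21 (H2) depth=21
  + 116.152.0.0/13 (H3) depth=13
  + 206.128.0.0/12 (H7) depth=12
  del 116.152.0.0/13 (clear depth 13)
  + 65.70.105.0/28 (H3) depth=28
  lookup 206.142.224.1: bits 110011101000111011100 walk d0:-→d1:-→d2:-→d3:-→d4:-→d5:-→d6:-→d7:-→d8:-→d9:-→d10:-→d11:-→d12:H7→d13:-→d14:-→d15:-→d16:-→d17:-→d18:-→d19:-→d20:-→d21:H2 -> H2
  del 65.70.105.0/28 (clear depth 28)
  + 65.70.96.0/20 (H5) depth=20
  + 65.70.0.0/15 (H4) depth=15
  + 64.0.0.0/6 (H6) depth=6
  lookup 65.70.0.2: bits 01000001010001100 walk d0:-→d1:-→d2:-→d3:-→d4:-→d5:-→d6:H6→d7:-→d8:-→d9:-→d10:-→d11:-→d12:-→d13:-→d14:-→d15:H4→d16:-→d17:- -> H4
  + 116.154.0.0/15 (H2) depth=15
  lookup 116.155.129.199: bits 011101001001101 walk d0:-→d1:-→d2:-→d3:-→d4:-→d5:-→d6:-→d7:-→d8:-→d9:-→d10:-→d11:-→d12:-→d13:-→d14:-→d15:H2 -> H2
  + 116.154.197.105/32 (H5) depth=32
  + 0.0.0.0/0 (H2) depth=0
  del 206.142.224.0/21 (clear depth 21)
  del 0.0.0.0/0 (clear depth 0)
  + 206.142.0.0/16 (H3) depth=16
  + 206.142.228.240/28 (H5) depth=28
  lookup 65.70.96.2: bits 01000001010001100110 walk d0:-→d1:-→d2:-→d3:-→d4:-→d5:-→d6:H6→d7:-→d8:-→d9:-→d10:-→d11:-→d12:-→d13:-→d14:-→d15:H4→d16:-→d17:-→d18:-→d19:-→d20:H5 -> H5
  lookup 206.142.0.116: bits 1100111010001110 walk d0:-→d1:-→d2:-→d3:-→d4:-→d5:-→d6:-→d7:-→d8:-→d9:-→d10:-→d11:-→d12:H7→d13:-→d14:-→d15:-→d16:H3 -> H3
  lookup 116.154.197.105: bits 01110100100110101100010101101001 walk d0:-→d1:-→d2:-→d3:-→d4:-→d5:-→d6:-→d7:-→d8:-→d9:-→d10:-→d11:-→d12:-→d13:-→d14:-→d15:H2→d16:-→d17:-→d18:-→d19:-→d20:-→d21:-→d22:-→d23:-→d24:-→d25:-→d26:-→d27:-→d28:-→d29:-→d30:-→d31:-→d32:H5 -> H5

== LOOKUPS ==
["H2","H4","H2","H5","H3","H5"]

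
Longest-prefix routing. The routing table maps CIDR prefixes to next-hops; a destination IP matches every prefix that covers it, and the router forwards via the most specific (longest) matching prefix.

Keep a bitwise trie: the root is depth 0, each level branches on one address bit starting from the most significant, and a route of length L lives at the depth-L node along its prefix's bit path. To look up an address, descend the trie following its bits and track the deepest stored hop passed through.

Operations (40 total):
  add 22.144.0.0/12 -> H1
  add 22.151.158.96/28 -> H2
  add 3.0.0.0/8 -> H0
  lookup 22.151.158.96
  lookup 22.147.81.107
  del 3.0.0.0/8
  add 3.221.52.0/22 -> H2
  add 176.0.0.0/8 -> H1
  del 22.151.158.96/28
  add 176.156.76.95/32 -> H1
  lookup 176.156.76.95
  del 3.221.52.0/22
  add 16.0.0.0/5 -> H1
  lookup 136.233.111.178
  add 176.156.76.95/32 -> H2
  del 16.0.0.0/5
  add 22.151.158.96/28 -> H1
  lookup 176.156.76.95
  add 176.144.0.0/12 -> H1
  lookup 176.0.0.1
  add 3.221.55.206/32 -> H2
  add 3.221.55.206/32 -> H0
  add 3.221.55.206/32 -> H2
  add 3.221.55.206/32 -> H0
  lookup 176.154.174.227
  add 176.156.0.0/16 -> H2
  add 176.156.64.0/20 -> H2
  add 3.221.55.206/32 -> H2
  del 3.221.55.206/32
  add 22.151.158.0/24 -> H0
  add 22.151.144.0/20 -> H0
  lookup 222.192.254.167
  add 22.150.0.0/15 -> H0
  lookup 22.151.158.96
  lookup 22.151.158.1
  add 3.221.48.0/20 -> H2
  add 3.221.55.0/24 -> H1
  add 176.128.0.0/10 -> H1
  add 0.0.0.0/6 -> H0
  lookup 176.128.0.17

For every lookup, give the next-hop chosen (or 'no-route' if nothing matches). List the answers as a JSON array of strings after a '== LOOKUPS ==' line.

Apply in order:
  add 22.144.0.0/12 -> H1 at depth 12
  add 22.151.158.96/28 -> H2 at depth 28
  add 3.0.0.0/8 -> H0 at depth 8
  ? 22.151.158.96  path d0:-→d1:-→d2:-→d3:-→d4:-→d5:-→d6:-→d7:-→d8:-→d9:-→d10:-→d11:-→d12:H1→d13:-→d14:-→d15:-→d16:-→d17:-→d18:-→d19:-→d20:-→d21:-→d22:-→d23:-→d24:-→d25:-→d26:-→d27:-→d28:H2  best=H2
  ? 22.147.81.107  path d0:-→d1:-→d2:-→d3:-→d4:-→d5:-→d6:-→d7:-→d8:-→d9:-→d10:-→d11:-→d12:H1→d13:-  best=H1
  - 3.0.0.0/8 clear@8
  add 3.221.52.0/22 -> H2 at depth 22
  add 176.0.0.0/8 -> H1 at depth 8
  - 22.151.158.96/28 clear@28
  add 176.156.76.95/32 -> H1 at depth 32
  ? 176.156.76.95  path d0:-→d1:-→d2:-→d3:-→d4:-→d5:-→d6:-→d7:-→d8:H1→d9:-→d10:-→d11:-→d12:-→d13:-→d14:-→d15:-→d16:-→d17:-→d18:-→d19:-→d20:-→d21:-→d22:-→d23:-→d24:-→d25:-→d26:-→d27:-→d28:-→d29:-→d30:-→d31:-→d32:H1  best=H1
  - 3.221.52.0/22 clear@22
  add 16.0.0.0/5 -> H1 at depth 5
  ? 136.233.111.178  path d0:-→d1:-→d2:-  best=no-route
  add 176.156.76.95/32 -> H2 at depth 32
  - 16.0.0.0/5 clear@5
  add 22.151.158.96/28 -> H1 at depth 28
  ? 176.156.76.95  path d0:-→d1:-→d2:-→d3:-→d4:-→d5:-→d6:-→d7:-→d8:H1→d9:-→d10:-→d11:-→d12:-→d13:-→d14:-→d15:-→d16:-→d17:-→d18:-→d19:-→d20:-→d21:-→d22:-→d23:-→d24:-→d25:-→d26:-→d27:-→d28:-→d29:-→d30:-→d31:-→d32:H2  best=H2
  add 176.144.0.0/12 -> H1 at depth 12
  ? 176.0.0.1  path d0:-→d1:-→d2:-→d3:-→d4:-→d5:-→d6:-→d7:-→d8:H1  best=H1
  add 3.221.55.206/32 -> H2 at depth 32
  add 3.221.55.206/32 -> H0 at depth 32
  add 3.221.55.206/32 -> H2 at depth 32
  add 3.221.55.206/32 -> H0 at depth 32
  ? 176.154.174.227  path d0:-→d1:-→d2:-→d3:-→d4:-→d5:-→d6:-→d7:-→d8:H1→d9:-→d10:-→d11:-→d12:H1→d13:-  best=H1
  add 176.156.0.0/16 -> H2 at depth 16
  add 176.156.64.0/20 -> H2 at depth 20
  add 3.221.55.206/32 -> H2 at depth 32
  - 3.221.55.206/32 clear@32
  add 22.151.158.0/24 -> H0 at depth 24
  add 22.151.144.0/20 -> H0 at depth 20
  ? 222.192.254.167  path d0:-→d1:-  best=no-route
  add 22.150.0.0/15 -> H0 at depth 15
  ? 22.151.158.96  path d0:-→d1:-→d2:-→d3:-→d4:-→d5:-→d6:-→d7:-→d8:-→d9:-→d10:-→d11:-→d12:H1→d13:-→d14:-→d15:H0→d16:-→d17:-→d18:-→d19:-→d20:H0→d21:-→d22:-→d23:-→d24:H0→d25:-→d26:-→d27:-→d28:H1  best=H1
  ? 22.151.158.1  path d0:-→d1:-→d2:-→d3:-→d4:-→d5:-→d6:-→d7:-→d8:-→d9:-→d10:-→d11:-→d12:H1→d13:-→d14:-→d15:H0→d16:-→d17:-→d18:-→d19:-→d20:H0→d21:-→d22:-→d23:-→d24:H0→d25:-  best=H0
  add 3.221.48.0/20 -> H2 at depth 20
  add 3.221.55.0/24 -> H1 at depth 24
  add 176.128.0.0/10 -> H1 at depth 10
  add 0.0.0.0/6 -> H0 at depth 6
  ? 176.128.0.17  path d0:-→d1:-→d2:-→d3:-→d4:-→d5:-→d6:-→d7:-→d8:H1→d9:-→d10:H1→d11:-  best=H1

== LOOKUPS ==
["H2","H1","H1","no-route","H2","H1","H1","no-route","H1","H0","H1"]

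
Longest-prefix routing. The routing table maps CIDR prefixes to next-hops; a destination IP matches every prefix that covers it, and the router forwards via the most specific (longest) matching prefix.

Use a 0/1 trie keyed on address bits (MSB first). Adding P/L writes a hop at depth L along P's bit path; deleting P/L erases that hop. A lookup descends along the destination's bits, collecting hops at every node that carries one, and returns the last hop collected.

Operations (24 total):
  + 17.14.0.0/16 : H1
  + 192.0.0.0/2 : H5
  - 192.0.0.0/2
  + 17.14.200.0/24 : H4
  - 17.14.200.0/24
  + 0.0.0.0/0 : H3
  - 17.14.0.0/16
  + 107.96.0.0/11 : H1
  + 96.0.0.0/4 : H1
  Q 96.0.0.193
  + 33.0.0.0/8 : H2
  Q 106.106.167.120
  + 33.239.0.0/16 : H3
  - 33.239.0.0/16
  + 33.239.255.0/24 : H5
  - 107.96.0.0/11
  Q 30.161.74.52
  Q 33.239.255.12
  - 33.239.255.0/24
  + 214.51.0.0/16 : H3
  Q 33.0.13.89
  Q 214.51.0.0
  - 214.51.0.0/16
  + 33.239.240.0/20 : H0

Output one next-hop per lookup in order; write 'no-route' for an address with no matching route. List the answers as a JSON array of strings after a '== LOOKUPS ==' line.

Trace:
  + 17.14.0.0/16 (H1) depth=16
  + 192.0.0.0/2 (H5) depth=2
  - 192.0.0.0/2 clear@2
  + 17.14.200.0/24 (H4) depth=24
  - 17.14.200.0/24 clear@24
  + 0.0.0.0/0 (H3) depth=0
  - 17.14.0.0/16 clear@16
  + 107.96.0.0/11 (H1) depth=11
  + 96.0.0.0/4 (H1) depth=4
  lookup 96.0.0.193: bits 0110 walk d0:H3→d1:-→d2:-→d3:-→d4:H1 -> H1
  + 33.0.0.0/8 (H2) depth=8
  lookup 106.106.167.120: bits 0110101 walk d0:H3→d1:-→d2:-→d3:-→d4:H1→d5:-→d6:-→d7:- -> H1
  + 33.239.0.0/16 (H3) depth=16
  - 33.239.0.0/16 clear@16
  + 33.239.255.0/24 (H5) depth=24
  - 107.96.0.0/11 clear@11
  lookup 30.161.74.52: bits 0001 walk d0:H3→d1:-→d2:-→d3:-→d4:- -> H3
  lookup 33.239.255.12: bits 001000011110111111111111 walk d0:H3→d1:-→d2:-→d3:-→d4:-→d5:-→d6:-→d7:-→d8:H2→d9:-→d10:-→d11:-→d12:-→d13:-→d14:-→d15:-→d16:-→d17:-→d18:-→d19:-→d20:-→d21:-→d22:-→d23:-→d24:H5 -> H5
  - 33.239.255.0/24 clear@24
  + 214.51.0.0/16 (H3) depth=16
  lookup 33.0.13.89: bits 00100001 walk d0:H3→d1:-→d2:-→d3:-→d4:-→d5:-→d6:-→d7:-→d8:H2 -> H2
  lookup 214.51.0.0: bits 1101011000110011 walk d0:H3→d1:-→d2:-→d3:-→d4:-→d5:-→d6:-→d7:-→d8:-→d9:-→d10:-→d11:-→d12:-→d13:-→d14:-→d15:-→d16:H3 -> H3
  - 214.51.0.0/16 clear@16
  + 33.239.240.0/20 (H0) depth=20

== LOOKUPS ==
["H1","H1","H3","H5","H2","H3"]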